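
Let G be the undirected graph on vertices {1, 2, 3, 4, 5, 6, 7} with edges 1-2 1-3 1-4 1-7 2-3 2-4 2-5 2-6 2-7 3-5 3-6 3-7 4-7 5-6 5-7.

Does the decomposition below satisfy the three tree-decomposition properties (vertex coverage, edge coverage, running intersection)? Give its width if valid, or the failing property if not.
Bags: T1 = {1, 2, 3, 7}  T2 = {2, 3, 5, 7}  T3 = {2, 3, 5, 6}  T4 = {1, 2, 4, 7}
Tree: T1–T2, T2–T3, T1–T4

Vertex coverage: the bags together contain {1, 2, 3, 4, 5, 6, 7}, the full vertex set. Edge coverage: each edge of G has both endpoints in at least one bag. Running intersection: for every vertex, the bags containing it form a connected subtree. All three properties hold, so this is a valid tree decomposition of width max|bag| − 1 = 3, and hence tw(G) ≤ 3.

Yes; width 3.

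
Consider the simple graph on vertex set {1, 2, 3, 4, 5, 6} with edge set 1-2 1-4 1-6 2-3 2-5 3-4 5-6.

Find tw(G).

2

A width-2 tree decomposition is:
Bags: B1 = {2, 5, 6}  B2 = {1, 2, 6}  B3 = {1, 2, 3}  B4 = {1, 3, 4}
Tree: B1–B2, B2–B3, B3–B4
Each bag holds 3 vertices, so the decomposition has width 2, which upper-bounds the treewidth. For the lower bound, G contains the cycle 5–6–1–2–5, so G is not a forest; only forests have treewidth ≤ 1, hence tw(G) ≥ 2. The upper and lower bounds meet at 2, so that is the treewidth.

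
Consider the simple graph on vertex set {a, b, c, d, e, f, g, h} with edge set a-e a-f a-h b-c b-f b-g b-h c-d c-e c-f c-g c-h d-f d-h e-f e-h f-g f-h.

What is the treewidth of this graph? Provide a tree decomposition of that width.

Treewidth 3.
Bags: B1 = {b, c, f, h}  B2 = {c, e, f, h}  B3 = {c, d, f, h}  B4 = {a, e, f, h}  B5 = {b, c, f, g}
Tree: B1–B2, B1–B3, B2–B4, B1–B5

Each bag holds 4 vertices, so the decomposition has width 3, which upper-bounds the treewidth. Conversely, {b, c, f, g} is a clique of size 4, and the vertices of any clique must share a bag in every tree decomposition; so some bag has ≥ 4 vertices and tw(G) ≥ 3. Combining the bounds, tw(G) = 3.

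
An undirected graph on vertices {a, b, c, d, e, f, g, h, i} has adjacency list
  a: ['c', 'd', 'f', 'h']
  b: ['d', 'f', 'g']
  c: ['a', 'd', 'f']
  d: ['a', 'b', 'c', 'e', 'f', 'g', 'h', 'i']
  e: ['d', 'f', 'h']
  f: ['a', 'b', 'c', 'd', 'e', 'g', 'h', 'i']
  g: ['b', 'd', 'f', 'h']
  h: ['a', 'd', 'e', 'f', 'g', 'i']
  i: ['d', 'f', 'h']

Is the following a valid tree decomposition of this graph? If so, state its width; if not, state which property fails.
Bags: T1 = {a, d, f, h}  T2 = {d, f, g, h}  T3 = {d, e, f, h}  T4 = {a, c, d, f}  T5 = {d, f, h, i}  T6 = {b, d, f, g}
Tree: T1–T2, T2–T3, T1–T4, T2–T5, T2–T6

Yes; width 3.

Vertex coverage: the bags together contain {a, b, c, d, e, f, g, h, i}, the full vertex set. Edge coverage: each edge of G has both endpoints in at least one bag. Running intersection: for every vertex, the bags containing it form a connected subtree. All three properties hold, so this is a valid tree decomposition of width max|bag| − 1 = 3, and hence tw(G) ≤ 3.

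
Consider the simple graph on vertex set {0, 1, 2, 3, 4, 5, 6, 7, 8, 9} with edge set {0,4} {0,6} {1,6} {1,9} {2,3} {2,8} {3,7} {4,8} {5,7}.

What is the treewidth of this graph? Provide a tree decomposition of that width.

Each bag holds 2 vertices, so the decomposition has width 1, which upper-bounds the treewidth. Any graph with an edge has treewidth ≥ 1, and G has the edge 5–7. Combining the bounds, tw(G) = 1.

Treewidth 1.
One optimal decomposition is:
Bags: B1 = {5, 7}  B2 = {3, 7}  B3 = {2, 3}  B4 = {2, 8}  B5 = {4, 8}  B6 = {0, 4}  B7 = {0, 6}  B8 = {1, 6}  B9 = {1, 9}
Tree: B1–B2, B2–B3, B3–B4, B4–B5, B5–B6, B6–B7, B7–B8, B8–B9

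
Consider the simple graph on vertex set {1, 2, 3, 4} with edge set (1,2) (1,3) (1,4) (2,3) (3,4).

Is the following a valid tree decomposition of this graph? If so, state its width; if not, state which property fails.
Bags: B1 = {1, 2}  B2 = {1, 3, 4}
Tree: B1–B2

No — edge (3,2) lies in no bag.

A tree decomposition must satisfy three properties: every vertex lies in some bag; for every edge, both endpoints lie together in some bag; and for every vertex, the bags containing it form a connected subtree. Here edge (3,2) lies in no bag, so the decomposition is invalid.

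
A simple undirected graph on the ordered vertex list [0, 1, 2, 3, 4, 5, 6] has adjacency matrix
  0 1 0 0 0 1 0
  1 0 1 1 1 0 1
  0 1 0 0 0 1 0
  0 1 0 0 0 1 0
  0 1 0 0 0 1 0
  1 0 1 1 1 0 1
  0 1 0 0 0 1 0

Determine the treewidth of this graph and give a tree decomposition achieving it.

Every bag has size at most 3, so the width is 3 − 1 = 2 and tw(G) ≤ 2. For the lower bound, G contains the cycle 5–2–1–0–5, so G is not a forest; only forests have treewidth ≤ 1, hence tw(G) ≥ 2. Therefore the treewidth is 2.

Treewidth 2.
Bags: B1 = {1, 2, 5}  B2 = {0, 1, 5}  B3 = {1, 4, 5}  B4 = {1, 3, 5}  B5 = {1, 5, 6}
Tree: B1–B2, B2–B3, B3–B4, B4–B5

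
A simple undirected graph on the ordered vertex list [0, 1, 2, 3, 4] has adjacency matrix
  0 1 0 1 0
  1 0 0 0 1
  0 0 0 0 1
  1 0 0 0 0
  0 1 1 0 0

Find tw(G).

1

A width-1 tree decomposition is:
Bags: B1 = {2, 4}  B2 = {1, 4}  B3 = {0, 1}  B4 = {0, 3}
Tree: B1–B2, B2–B3, B3–B4
The largest bag has 2 vertices, giving width 1; this decomposition certifies tw(G) ≤ 1. G has an edge, so its treewidth is at least 1. Hence tw(G) = 1 exactly.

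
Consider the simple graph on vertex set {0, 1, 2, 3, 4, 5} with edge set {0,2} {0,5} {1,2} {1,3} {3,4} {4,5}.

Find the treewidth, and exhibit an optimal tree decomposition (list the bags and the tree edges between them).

Treewidth 2.
One optimal decomposition is:
Bags: B1 = {1, 2, 3}  B2 = {2, 3, 4}  B3 = {2, 4, 5}  B4 = {0, 2, 5}
Tree: B1–B2, B2–B3, B3–B4

Every bag has size at most 3, so the width is 3 − 1 = 2 and tw(G) ≤ 2. The edges 2–1–3–4–5–0–2 form a cycle, so G is not a tree and its treewidth is at least 2. Therefore the treewidth is 2.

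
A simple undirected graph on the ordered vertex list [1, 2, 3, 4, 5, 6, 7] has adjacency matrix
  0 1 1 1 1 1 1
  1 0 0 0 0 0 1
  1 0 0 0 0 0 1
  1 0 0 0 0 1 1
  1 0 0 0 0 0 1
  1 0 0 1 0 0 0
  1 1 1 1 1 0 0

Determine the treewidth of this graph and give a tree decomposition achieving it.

Every bag has size at most 3, so the width is 3 − 1 = 2 and tw(G) ≤ 2. Conversely, {1, 4, 6} is a clique of size 3, and the vertices of any clique must share a bag in every tree decomposition; so some bag has ≥ 3 vertices and tw(G) ≥ 2. Therefore the treewidth is 2.

Treewidth 2.
One such decomposition:
Bags: B1 = {1, 5, 7}  B2 = {1, 3, 7}  B3 = {1, 2, 7}  B4 = {1, 4, 7}  B5 = {1, 4, 6}
Tree: B1–B2, B1–B3, B3–B4, B4–B5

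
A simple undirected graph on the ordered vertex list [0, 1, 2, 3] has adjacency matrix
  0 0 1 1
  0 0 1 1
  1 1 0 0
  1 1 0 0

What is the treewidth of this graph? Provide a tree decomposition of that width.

Treewidth 2.
Bags: B1 = {0, 1, 2}  B2 = {0, 1, 3}
Tree: B1–B2

The largest bag has 3 vertices, giving width 2; this decomposition certifies tw(G) ≤ 2. The edges 1–2–0–3–1 form a cycle, so G is not a tree and its treewidth is at least 2. Therefore the treewidth is 2.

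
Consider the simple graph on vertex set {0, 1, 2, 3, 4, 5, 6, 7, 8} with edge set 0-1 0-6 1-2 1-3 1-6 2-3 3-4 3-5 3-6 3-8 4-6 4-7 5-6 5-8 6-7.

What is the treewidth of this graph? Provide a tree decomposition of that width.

Treewidth 2.
Bags: B1 = {1, 3, 6}  B2 = {3, 4, 6}  B3 = {1, 2, 3}  B4 = {3, 5, 6}  B5 = {0, 1, 6}  B6 = {4, 6, 7}  B7 = {3, 5, 8}
Tree: B1–B2, B1–B3, B1–B4, B1–B5, B2–B6, B4–B7

The largest bag has 3 vertices, giving width 2; this decomposition certifies tw(G) ≤ 2. On the other hand G contains the 3-clique {0, 1, 6}. A clique must lie in a single bag of any decomposition, so no decomposition can have width below 2. The upper and lower bounds meet at 2, so that is the treewidth.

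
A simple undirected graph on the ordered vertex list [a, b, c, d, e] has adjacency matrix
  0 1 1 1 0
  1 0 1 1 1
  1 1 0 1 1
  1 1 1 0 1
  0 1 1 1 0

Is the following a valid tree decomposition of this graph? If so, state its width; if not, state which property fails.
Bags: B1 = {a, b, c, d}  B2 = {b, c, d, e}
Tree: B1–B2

Vertex coverage: the bags together contain {a, b, c, d, e}, the full vertex set. Edge coverage: each edge of G has both endpoints in at least one bag. Running intersection: for every vertex, the bags containing it form a connected subtree. All three properties hold, so this is a valid tree decomposition of width max|bag| − 1 = 3, and hence tw(G) ≤ 3.

Yes; width 3.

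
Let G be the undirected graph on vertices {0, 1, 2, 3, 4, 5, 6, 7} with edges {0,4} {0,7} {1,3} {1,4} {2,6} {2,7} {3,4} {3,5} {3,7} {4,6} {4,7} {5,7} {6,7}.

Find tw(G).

2

A width-2 tree decomposition is:
Bags: B1 = {3, 4, 7}  B2 = {1, 3, 4}  B3 = {0, 4, 7}  B4 = {4, 6, 7}  B5 = {2, 6, 7}  B6 = {3, 5, 7}
Tree: B1–B2, B1–B3, B3–B4, B4–B5, B1–B6
The largest bag has 3 vertices, giving width 2; this decomposition certifies tw(G) ≤ 2. On the other hand G contains the 3-clique {1, 3, 4}. A clique must lie in a single bag of any decomposition, so no decomposition can have width below 2. Combining the bounds, tw(G) = 2.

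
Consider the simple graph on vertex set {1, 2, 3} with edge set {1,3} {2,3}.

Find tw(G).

1

A width-1 tree decomposition is:
Bags: B1 = {2, 3}  B2 = {1, 3}
Tree: B1–B2
The largest bag has 2 vertices, giving width 1; this decomposition certifies tw(G) ≤ 1. G has an edge, so its treewidth is at least 1. Therefore the treewidth is 1.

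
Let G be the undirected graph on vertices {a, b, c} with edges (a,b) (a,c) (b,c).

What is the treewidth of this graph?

A width-2 tree decomposition is:
Bags: B1 = {a, b, c}
Tree: (single bag)
With just one bag of size 3, the width is 3 − 1 = 2, so tw(G) ≤ 2. On the other hand G contains the 3-clique {a, b, c}. A clique must lie in a single bag of any decomposition, so no decomposition can have width below 2. Therefore the treewidth is 2.

2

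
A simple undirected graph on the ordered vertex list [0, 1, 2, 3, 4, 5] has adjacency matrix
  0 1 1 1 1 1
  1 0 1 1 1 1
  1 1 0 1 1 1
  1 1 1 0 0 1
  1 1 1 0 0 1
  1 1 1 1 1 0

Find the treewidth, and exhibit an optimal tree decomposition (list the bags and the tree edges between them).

The largest bag has 5 vertices, giving width 4; this decomposition certifies tw(G) ≤ 4. On the other hand G contains the 5-clique {0, 1, 2, 3, 5}. A clique must lie in a single bag of any decomposition, so no decomposition can have width below 4. The upper and lower bounds meet at 4, so that is the treewidth.

Treewidth 4.
One optimal decomposition is:
Bags: B1 = {0, 1, 2, 3, 5}  B2 = {0, 1, 2, 4, 5}
Tree: B1–B2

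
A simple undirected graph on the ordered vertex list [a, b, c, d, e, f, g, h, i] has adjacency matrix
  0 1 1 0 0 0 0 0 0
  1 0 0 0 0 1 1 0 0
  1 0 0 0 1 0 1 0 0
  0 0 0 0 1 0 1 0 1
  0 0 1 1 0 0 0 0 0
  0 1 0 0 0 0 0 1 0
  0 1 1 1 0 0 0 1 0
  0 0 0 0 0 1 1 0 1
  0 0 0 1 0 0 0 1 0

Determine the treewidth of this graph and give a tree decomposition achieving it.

The largest bag has 4 vertices, giving width 3; this decomposition certifies tw(G) ≤ 3. For the lower bound: the 4 vertex sets {d,e,i}, {h}, {g}, {a,b,c,f} are disjoint, each induces a connected subgraph, and every pair is joined by at least one edge of G. Contracting each set to a single vertex therefore yields K_{4} as a minor, and since treewidth is minor-monotone, tw(G) ≥ tw(K_{4}) = 3. Hence tw(G) = 3 exactly.

Treewidth 3.
One such decomposition:
Bags: B1 = {d, e, h, i}  B2 = {d, e, g, h}  B3 = {c, e, g, h}  B4 = {c, f, g, h}  B5 = {b, c, f, g}  B6 = {a, b, c, f}
Tree: B1–B2, B2–B3, B3–B4, B4–B5, B5–B6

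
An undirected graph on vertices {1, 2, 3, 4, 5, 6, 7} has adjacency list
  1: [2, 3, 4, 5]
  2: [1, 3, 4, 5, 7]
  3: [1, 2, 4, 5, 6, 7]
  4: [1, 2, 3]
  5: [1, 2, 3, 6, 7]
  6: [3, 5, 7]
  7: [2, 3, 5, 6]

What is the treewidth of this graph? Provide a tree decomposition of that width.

Treewidth 3.
One such decomposition:
Bags: B1 = {1, 2, 3, 5}  B2 = {2, 3, 5, 7}  B3 = {3, 5, 6, 7}  B4 = {1, 2, 3, 4}
Tree: B1–B2, B2–B3, B1–B4

The largest bag has 4 vertices, giving width 3; this decomposition certifies tw(G) ≤ 3. Conversely, {1, 2, 3, 4} is a clique of size 4, and the vertices of any clique must share a bag in every tree decomposition; so some bag has ≥ 4 vertices and tw(G) ≥ 3. The upper and lower bounds meet at 3, so that is the treewidth.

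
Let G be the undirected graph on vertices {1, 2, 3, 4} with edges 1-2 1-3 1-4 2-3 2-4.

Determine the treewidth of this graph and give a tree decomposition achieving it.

Every bag has size at most 3, so the width is 3 − 1 = 2 and tw(G) ≤ 2. On the other hand G contains the 3-clique {1, 2, 3}. A clique must lie in a single bag of any decomposition, so no decomposition can have width below 2. Therefore the treewidth is 2.

Treewidth 2.
Bags: B1 = {1, 2, 3}  B2 = {1, 2, 4}
Tree: B1–B2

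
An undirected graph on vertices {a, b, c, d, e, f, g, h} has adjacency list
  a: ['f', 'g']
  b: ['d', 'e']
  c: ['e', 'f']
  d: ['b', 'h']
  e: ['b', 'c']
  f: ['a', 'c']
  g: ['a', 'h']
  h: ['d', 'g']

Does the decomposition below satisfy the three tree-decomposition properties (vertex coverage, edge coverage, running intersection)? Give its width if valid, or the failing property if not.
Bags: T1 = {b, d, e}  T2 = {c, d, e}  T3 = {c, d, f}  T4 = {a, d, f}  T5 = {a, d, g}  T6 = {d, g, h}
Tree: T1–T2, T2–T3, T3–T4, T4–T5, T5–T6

Yes; width 2.

Every vertex of G appears in some bag (union = {a, b, c, d, e, f, g, h}); every edge is covered by a bag; and for each vertex v the set of bags containing v is connected in the bag tree. The decomposition is therefore valid. The largest bag has 3 vertices, so the width is 2.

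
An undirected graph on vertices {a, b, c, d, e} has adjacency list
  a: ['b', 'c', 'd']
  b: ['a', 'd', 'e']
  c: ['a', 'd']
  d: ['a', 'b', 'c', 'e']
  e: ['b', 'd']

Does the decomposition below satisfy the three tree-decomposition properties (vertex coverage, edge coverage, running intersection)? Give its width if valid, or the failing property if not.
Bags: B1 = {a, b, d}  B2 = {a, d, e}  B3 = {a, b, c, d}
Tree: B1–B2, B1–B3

A tree decomposition must satisfy three properties: every vertex lies in some bag; for every edge, both endpoints lie together in some bag; and for every vertex, the bags containing it form a connected subtree. Here edge (b,e) lies in no bag, so the decomposition is invalid.

No — edge (b,e) lies in no bag.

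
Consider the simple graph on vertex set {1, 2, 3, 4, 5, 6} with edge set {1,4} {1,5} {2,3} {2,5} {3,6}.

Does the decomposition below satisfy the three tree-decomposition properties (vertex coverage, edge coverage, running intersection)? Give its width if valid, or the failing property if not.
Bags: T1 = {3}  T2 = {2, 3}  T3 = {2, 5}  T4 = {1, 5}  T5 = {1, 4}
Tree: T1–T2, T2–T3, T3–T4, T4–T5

A tree decomposition must satisfy three properties: every vertex lies in some bag; for every edge, both endpoints lie together in some bag; and for every vertex, the bags containing it form a connected subtree. Here vertex 6 appears in no bag, so the decomposition is invalid.

No — vertex 6 appears in no bag.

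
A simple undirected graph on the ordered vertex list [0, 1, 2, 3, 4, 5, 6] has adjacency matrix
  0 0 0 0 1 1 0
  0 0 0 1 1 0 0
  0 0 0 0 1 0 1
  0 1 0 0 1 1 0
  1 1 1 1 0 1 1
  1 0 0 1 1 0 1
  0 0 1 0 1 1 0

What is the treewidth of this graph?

A width-2 tree decomposition is:
Bags: B1 = {4, 5, 6}  B2 = {0, 4, 5}  B3 = {3, 4, 5}  B4 = {1, 3, 4}  B5 = {2, 4, 6}
Tree: B1–B2, B2–B3, B3–B4, B1–B5
Each bag holds 3 vertices, so the decomposition has width 2, which upper-bounds the treewidth. On the other hand G contains the 3-clique {1, 3, 4}. A clique must lie in a single bag of any decomposition, so no decomposition can have width below 2. Therefore the treewidth is 2.

2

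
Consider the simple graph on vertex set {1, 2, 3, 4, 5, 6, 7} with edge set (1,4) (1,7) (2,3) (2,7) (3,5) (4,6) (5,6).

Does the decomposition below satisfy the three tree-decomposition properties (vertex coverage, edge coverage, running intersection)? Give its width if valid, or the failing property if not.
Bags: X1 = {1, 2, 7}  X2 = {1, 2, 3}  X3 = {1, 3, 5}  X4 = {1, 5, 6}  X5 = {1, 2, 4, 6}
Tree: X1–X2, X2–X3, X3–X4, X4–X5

No — bags containing vertex 2 are not connected in the tree.

A tree decomposition must satisfy three properties: every vertex lies in some bag; for every edge, both endpoints lie together in some bag; and for every vertex, the bags containing it form a connected subtree. Here bags containing vertex 2 are not connected in the tree, so the decomposition is invalid.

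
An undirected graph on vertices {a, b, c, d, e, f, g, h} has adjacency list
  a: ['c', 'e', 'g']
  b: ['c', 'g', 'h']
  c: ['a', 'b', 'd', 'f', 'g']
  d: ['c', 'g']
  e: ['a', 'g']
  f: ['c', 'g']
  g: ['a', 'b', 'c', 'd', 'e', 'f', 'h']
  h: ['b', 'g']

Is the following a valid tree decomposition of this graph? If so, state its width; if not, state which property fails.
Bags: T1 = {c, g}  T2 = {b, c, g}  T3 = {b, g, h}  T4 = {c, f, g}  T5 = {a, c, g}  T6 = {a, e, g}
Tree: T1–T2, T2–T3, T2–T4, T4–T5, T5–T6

A tree decomposition must satisfy three properties: every vertex lies in some bag; for every edge, both endpoints lie together in some bag; and for every vertex, the bags containing it form a connected subtree. Here vertex d appears in no bag, so the decomposition is invalid.

No — vertex d appears in no bag.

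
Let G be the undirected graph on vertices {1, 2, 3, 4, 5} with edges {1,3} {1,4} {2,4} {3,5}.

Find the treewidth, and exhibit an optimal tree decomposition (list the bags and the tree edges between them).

Treewidth 1.
Bags: B1 = {3, 5}  B2 = {1, 3}  B3 = {1, 4}  B4 = {2, 4}
Tree: B1–B2, B2–B3, B3–B4

Each bag holds 2 vertices, so the decomposition has width 1, which upper-bounds the treewidth. G has an edge, so its treewidth is at least 1. Combining the bounds, tw(G) = 1.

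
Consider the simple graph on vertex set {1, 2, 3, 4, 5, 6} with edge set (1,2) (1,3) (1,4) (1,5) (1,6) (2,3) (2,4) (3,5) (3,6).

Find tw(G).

A width-2 tree decomposition is:
Bags: B1 = {1, 3, 5}  B2 = {1, 3, 6}  B3 = {1, 2, 3}  B4 = {1, 2, 4}
Tree: B1–B2, B1–B3, B3–B4
Every bag has size at most 3, so the width is 3 − 1 = 2 and tw(G) ≤ 2. For the lower bound, the 3 vertices {1, 2, 3} are pairwise adjacent, and any tree decomposition puts a clique entirely inside one bag — forcing width ≥ 2. Therefore the treewidth is 2.

2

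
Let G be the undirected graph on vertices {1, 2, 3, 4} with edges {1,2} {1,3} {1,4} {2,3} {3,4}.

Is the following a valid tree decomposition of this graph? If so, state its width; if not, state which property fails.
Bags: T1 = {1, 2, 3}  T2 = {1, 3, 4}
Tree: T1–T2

Yes; width 2.

Every vertex of G appears in some bag (union = {1, 2, 3, 4}); every edge is covered by a bag; and for each vertex v the set of bags containing v is connected in the bag tree. The decomposition is therefore valid. The largest bag has 3 vertices, so the width is 2.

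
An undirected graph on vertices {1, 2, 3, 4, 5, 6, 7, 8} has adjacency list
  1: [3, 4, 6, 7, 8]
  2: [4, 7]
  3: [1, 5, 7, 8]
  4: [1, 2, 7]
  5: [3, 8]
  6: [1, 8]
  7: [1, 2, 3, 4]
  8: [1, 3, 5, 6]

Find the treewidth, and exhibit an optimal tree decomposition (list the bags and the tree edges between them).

Each bag holds 3 vertices, so the decomposition has width 2, which upper-bounds the treewidth. For the lower bound, the 3 vertices {1, 3, 8} are pairwise adjacent, and any tree decomposition puts a clique entirely inside one bag — forcing width ≥ 2. Therefore the treewidth is 2.

Treewidth 2.
One such decomposition:
Bags: B1 = {1, 3, 7}  B2 = {1, 3, 8}  B3 = {1, 4, 7}  B4 = {1, 6, 8}  B5 = {2, 4, 7}  B6 = {3, 5, 8}
Tree: B1–B2, B1–B3, B2–B4, B3–B5, B2–B6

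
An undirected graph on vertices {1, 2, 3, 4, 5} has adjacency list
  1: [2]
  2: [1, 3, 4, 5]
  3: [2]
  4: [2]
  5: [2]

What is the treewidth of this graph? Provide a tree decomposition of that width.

Treewidth 1.
Bags: B1 = {2, 4}  B2 = {2, 3}  B3 = {1, 2}  B4 = {2, 5}
Tree: B1–B2, B1–B3, B1–B4

Each bag holds 2 vertices, so the decomposition has width 1, which upper-bounds the treewidth. Any graph with an edge has treewidth ≥ 1, and G has the edge 4–2. The upper and lower bounds meet at 1, so that is the treewidth.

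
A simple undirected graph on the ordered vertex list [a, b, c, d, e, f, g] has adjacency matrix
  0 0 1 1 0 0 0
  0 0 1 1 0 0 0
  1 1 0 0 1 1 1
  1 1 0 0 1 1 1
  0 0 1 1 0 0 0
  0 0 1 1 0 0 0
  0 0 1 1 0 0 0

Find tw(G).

2

A width-2 tree decomposition is:
Bags: B1 = {b, c, d}  B2 = {a, c, d}  B3 = {c, d, g}  B4 = {c, d, e}  B5 = {c, d, f}
Tree: B1–B2, B2–B3, B3–B4, B4–B5
Each bag holds 3 vertices, so the decomposition has width 2, which upper-bounds the treewidth. Since d–b–c–a–d is a cycle in G, G is not acyclic. Forests are exactly the graphs of treewidth ≤ 1, so tw(G) ≥ 2. Therefore the treewidth is 2.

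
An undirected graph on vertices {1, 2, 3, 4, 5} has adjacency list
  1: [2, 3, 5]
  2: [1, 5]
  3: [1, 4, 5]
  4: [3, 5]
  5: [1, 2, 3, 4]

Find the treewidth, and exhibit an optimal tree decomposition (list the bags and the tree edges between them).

Treewidth 2.
One such decomposition:
Bags: B1 = {1, 2, 5}  B2 = {1, 3, 5}  B3 = {3, 4, 5}
Tree: B1–B2, B2–B3

The largest bag has 3 vertices, giving width 2; this decomposition certifies tw(G) ≤ 2. On the other hand G contains the 3-clique {1, 2, 5}. A clique must lie in a single bag of any decomposition, so no decomposition can have width below 2. Hence tw(G) = 2 exactly.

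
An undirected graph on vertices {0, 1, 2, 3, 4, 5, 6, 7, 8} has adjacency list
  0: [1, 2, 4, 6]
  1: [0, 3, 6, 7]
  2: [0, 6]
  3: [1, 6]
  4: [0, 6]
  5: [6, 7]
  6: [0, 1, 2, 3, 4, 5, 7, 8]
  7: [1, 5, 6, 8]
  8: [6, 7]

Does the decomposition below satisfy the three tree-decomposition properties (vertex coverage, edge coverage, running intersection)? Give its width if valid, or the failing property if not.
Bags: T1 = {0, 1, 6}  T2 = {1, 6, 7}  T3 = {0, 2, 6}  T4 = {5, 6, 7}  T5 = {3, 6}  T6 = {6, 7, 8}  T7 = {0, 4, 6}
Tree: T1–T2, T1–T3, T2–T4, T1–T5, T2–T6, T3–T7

A tree decomposition must satisfy three properties: every vertex lies in some bag; for every edge, both endpoints lie together in some bag; and for every vertex, the bags containing it form a connected subtree. Here edge (1,3) lies in no bag, so the decomposition is invalid.

No — edge (1,3) lies in no bag.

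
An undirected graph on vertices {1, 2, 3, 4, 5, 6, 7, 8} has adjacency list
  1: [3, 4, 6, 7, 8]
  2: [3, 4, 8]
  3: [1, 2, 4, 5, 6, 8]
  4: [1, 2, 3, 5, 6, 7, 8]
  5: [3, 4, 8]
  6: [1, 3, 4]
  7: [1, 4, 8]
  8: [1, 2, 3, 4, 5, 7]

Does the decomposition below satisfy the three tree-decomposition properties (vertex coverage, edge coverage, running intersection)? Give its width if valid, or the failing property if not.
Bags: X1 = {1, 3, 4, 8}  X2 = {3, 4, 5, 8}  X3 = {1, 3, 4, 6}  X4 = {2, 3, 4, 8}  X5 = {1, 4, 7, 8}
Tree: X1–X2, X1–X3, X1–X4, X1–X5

Yes; width 3.

Vertex coverage: the bags together contain {1, 2, 3, 4, 5, 6, 7, 8}, the full vertex set. Edge coverage: each edge of G has both endpoints in at least one bag. Running intersection: for every vertex, the bags containing it form a connected subtree. All three properties hold, so this is a valid tree decomposition of width max|bag| − 1 = 3, and hence tw(G) ≤ 3.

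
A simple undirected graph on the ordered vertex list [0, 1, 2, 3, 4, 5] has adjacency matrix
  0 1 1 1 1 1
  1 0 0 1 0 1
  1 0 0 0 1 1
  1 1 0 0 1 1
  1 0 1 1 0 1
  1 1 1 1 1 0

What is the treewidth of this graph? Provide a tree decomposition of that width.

Treewidth 3.
One such decomposition:
Bags: B1 = {0, 1, 3, 5}  B2 = {0, 3, 4, 5}  B3 = {0, 2, 4, 5}
Tree: B1–B2, B2–B3

Each bag holds 4 vertices, so the decomposition has width 3, which upper-bounds the treewidth. Conversely, {0, 2, 4, 5} is a clique of size 4, and the vertices of any clique must share a bag in every tree decomposition; so some bag has ≥ 4 vertices and tw(G) ≥ 3. Combining the bounds, tw(G) = 3.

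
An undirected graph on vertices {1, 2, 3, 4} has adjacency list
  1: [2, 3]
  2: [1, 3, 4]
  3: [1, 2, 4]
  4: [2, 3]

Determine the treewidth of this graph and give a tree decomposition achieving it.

Treewidth 2.
Bags: B1 = {2, 3, 4}  B2 = {1, 2, 3}
Tree: B1–B2

Each bag holds 3 vertices, so the decomposition has width 2, which upper-bounds the treewidth. On the other hand G contains the 3-clique {1, 2, 3}. A clique must lie in a single bag of any decomposition, so no decomposition can have width below 2. Combining the bounds, tw(G) = 2.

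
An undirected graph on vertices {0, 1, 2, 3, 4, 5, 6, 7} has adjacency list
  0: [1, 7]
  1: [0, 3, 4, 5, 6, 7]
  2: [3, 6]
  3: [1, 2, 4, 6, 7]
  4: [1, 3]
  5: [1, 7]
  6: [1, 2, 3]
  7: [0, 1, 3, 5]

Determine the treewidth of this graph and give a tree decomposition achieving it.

Treewidth 2.
One optimal decomposition is:
Bags: B1 = {1, 3, 4}  B2 = {1, 3, 6}  B3 = {1, 3, 7}  B4 = {0, 1, 7}  B5 = {1, 5, 7}  B6 = {2, 3, 6}
Tree: B1–B2, B2–B3, B3–B4, B3–B5, B2–B6

Every bag has size at most 3, so the width is 3 − 1 = 2 and tw(G) ≤ 2. On the other hand G contains the 3-clique {0, 1, 7}. A clique must lie in a single bag of any decomposition, so no decomposition can have width below 2. Therefore the treewidth is 2.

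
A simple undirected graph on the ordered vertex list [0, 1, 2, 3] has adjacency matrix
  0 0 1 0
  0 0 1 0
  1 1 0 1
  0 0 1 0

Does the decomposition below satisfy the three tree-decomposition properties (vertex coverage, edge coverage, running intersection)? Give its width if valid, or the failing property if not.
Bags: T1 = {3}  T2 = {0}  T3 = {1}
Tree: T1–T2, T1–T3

No — vertex 2 appears in no bag.

A tree decomposition must satisfy three properties: every vertex lies in some bag; for every edge, both endpoints lie together in some bag; and for every vertex, the bags containing it form a connected subtree. Here vertex 2 appears in no bag, so the decomposition is invalid.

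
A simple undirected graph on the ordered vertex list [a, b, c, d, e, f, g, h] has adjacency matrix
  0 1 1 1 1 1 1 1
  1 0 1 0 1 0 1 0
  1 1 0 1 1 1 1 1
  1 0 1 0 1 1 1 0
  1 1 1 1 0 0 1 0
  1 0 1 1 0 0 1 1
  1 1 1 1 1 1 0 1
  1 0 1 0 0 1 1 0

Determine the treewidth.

A width-4 tree decomposition is:
Bags: B1 = {a, c, d, f, g}  B2 = {a, c, d, e, g}  B3 = {a, c, f, g, h}  B4 = {a, b, c, e, g}
Tree: B1–B2, B1–B3, B2–B4
Each bag holds 5 vertices, so the decomposition has width 4, which upper-bounds the treewidth. Conversely, {a, c, d, e, g} is a clique of size 5, and the vertices of any clique must share a bag in every tree decomposition; so some bag has ≥ 5 vertices and tw(G) ≥ 4. Therefore the treewidth is 4.

4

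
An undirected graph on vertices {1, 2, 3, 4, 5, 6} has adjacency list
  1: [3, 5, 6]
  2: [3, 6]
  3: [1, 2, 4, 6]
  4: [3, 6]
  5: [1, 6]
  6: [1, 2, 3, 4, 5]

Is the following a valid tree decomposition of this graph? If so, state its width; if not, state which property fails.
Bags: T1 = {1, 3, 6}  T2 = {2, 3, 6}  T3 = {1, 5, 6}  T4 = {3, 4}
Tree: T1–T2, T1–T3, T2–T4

A tree decomposition must satisfy three properties: every vertex lies in some bag; for every edge, both endpoints lie together in some bag; and for every vertex, the bags containing it form a connected subtree. Here edge (6,4) lies in no bag, so the decomposition is invalid.

No — edge (6,4) lies in no bag.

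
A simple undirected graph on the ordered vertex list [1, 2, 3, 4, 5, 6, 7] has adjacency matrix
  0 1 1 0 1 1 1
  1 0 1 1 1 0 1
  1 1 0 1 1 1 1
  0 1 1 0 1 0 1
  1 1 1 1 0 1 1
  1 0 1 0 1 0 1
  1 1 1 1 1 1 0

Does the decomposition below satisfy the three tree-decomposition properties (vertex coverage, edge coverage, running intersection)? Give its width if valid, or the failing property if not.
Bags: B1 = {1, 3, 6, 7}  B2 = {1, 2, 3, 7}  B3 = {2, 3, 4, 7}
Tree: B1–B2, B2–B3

A tree decomposition must satisfy three properties: every vertex lies in some bag; for every edge, both endpoints lie together in some bag; and for every vertex, the bags containing it form a connected subtree. Here vertex 5 appears in no bag, so the decomposition is invalid.

No — vertex 5 appears in no bag.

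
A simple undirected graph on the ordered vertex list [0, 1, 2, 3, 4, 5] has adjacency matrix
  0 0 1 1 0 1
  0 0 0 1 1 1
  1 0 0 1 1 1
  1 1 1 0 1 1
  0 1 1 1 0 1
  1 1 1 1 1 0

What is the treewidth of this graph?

3

A width-3 tree decomposition is:
Bags: B1 = {2, 3, 4, 5}  B2 = {0, 2, 3, 5}  B3 = {1, 3, 4, 5}
Tree: B1–B2, B1–B3
The largest bag has 4 vertices, giving width 3; this decomposition certifies tw(G) ≤ 3. Conversely, {1, 3, 4, 5} is a clique of size 4, and the vertices of any clique must share a bag in every tree decomposition; so some bag has ≥ 4 vertices and tw(G) ≥ 3. Therefore the treewidth is 3.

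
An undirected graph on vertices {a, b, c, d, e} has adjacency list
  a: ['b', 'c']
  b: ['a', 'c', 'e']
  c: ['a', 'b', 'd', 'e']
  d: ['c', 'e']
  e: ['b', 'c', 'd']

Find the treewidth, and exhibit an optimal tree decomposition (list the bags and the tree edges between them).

Each bag holds 3 vertices, so the decomposition has width 2, which upper-bounds the treewidth. Conversely, {c, d, e} is a clique of size 3, and the vertices of any clique must share a bag in every tree decomposition; so some bag has ≥ 3 vertices and tw(G) ≥ 2. Hence tw(G) = 2 exactly.

Treewidth 2.
One such decomposition:
Bags: B1 = {c, d, e}  B2 = {b, c, e}  B3 = {a, b, c}
Tree: B1–B2, B2–B3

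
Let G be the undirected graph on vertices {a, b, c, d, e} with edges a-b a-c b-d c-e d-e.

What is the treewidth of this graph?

A width-2 tree decomposition is:
Bags: B1 = {c, d, e}  B2 = {a, c, d}  B3 = {a, b, d}
Tree: B1–B2, B2–B3
Each bag holds 3 vertices, so the decomposition has width 2, which upper-bounds the treewidth. For the lower bound, G contains the cycle d–e–c–a–b–d, so G is not a forest; only forests have treewidth ≤ 1, hence tw(G) ≥ 2. Combining the bounds, tw(G) = 2.

2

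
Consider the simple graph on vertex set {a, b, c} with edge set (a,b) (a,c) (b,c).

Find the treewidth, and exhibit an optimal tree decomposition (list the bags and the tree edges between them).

Treewidth 2.
Bags: B1 = {a, b, c}
Tree: (single bag)

With just one bag of size 3, the width is 3 − 1 = 2, so tw(G) ≤ 2. On the other hand G contains the 3-clique {a, b, c}. A clique must lie in a single bag of any decomposition, so no decomposition can have width below 2. Combining the bounds, tw(G) = 2.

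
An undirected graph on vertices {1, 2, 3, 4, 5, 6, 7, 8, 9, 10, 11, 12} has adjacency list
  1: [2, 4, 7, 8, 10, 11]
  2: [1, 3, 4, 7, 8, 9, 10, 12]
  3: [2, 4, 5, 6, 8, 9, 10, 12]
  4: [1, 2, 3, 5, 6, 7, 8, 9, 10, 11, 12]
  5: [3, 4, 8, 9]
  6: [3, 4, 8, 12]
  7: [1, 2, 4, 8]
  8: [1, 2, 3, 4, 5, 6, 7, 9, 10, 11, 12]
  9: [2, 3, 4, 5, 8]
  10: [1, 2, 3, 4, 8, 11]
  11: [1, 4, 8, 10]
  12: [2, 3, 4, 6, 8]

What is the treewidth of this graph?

4

A width-4 tree decomposition is:
Bags: B1 = {2, 3, 4, 8, 10}  B2 = {2, 3, 4, 8, 9}  B3 = {1, 2, 4, 8, 10}  B4 = {1, 2, 4, 7, 8}  B5 = {2, 3, 4, 8, 12}  B6 = {3, 4, 6, 8, 12}  B7 = {1, 4, 8, 10, 11}  B8 = {3, 4, 5, 8, 9}
Tree: B1–B2, B1–B3, B3–B4, B2–B5, B5–B6, B3–B7, B2–B8
The largest bag has 5 vertices, giving width 4; this decomposition certifies tw(G) ≤ 4. Conversely, {1, 2, 4, 8, 10} is a clique of size 5, and the vertices of any clique must share a bag in every tree decomposition; so some bag has ≥ 5 vertices and tw(G) ≥ 4. Hence tw(G) = 4 exactly.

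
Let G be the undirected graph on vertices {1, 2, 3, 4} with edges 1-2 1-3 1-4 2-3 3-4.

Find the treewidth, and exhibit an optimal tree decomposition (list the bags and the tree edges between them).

Each bag holds 3 vertices, so the decomposition has width 2, which upper-bounds the treewidth. On the other hand G contains the 3-clique {1, 2, 3}. A clique must lie in a single bag of any decomposition, so no decomposition can have width below 2. The upper and lower bounds meet at 2, so that is the treewidth.

Treewidth 2.
Bags: B1 = {1, 3, 4}  B2 = {1, 2, 3}
Tree: B1–B2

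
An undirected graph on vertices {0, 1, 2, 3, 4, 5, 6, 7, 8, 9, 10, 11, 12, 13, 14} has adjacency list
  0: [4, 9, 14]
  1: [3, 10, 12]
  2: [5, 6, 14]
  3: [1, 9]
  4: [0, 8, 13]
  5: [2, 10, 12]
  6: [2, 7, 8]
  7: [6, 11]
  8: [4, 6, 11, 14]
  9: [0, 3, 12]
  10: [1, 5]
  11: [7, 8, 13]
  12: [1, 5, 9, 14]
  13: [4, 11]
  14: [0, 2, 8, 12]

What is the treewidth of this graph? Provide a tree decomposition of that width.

Treewidth 3.
One optimal decomposition is:
Bags: B1 = {1, 3, 9, 10}  B2 = {1, 9, 10, 12}  B3 = {5, 9, 10, 12}  B4 = {0, 5, 9, 12}  B5 = {0, 5, 12, 14}  B6 = {0, 2, 5, 14}  B7 = {0, 2, 4, 14}  B8 = {2, 4, 8, 14}  B9 = {2, 4, 6, 8}  B10 = {4, 6, 8, 13}  B11 = {6, 8, 11, 13}  B12 = {6, 7, 11, 13}
Tree: B1–B2, B2–B3, B3–B4, B4–B5, B5–B6, B6–B7, B7–B8, B8–B9, B9–B10, B10–B11, B11–B12

The largest bag has 4 vertices, giving width 3; this decomposition certifies tw(G) ≤ 3. For the lower bound: the 4 vertex sets {1,3,10}, {9}, {12}, {0,2,5,14} are disjoint, each induces a connected subgraph, and every pair is joined by at least one edge of G. Contracting each set to a single vertex therefore yields K_{4} as a minor, and since treewidth is minor-monotone, tw(G) ≥ tw(K_{4}) = 3. Therefore the treewidth is 3.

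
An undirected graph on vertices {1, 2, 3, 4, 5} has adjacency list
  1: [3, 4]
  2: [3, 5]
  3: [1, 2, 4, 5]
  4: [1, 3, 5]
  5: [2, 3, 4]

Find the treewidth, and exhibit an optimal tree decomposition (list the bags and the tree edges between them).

Each bag holds 3 vertices, so the decomposition has width 2, which upper-bounds the treewidth. On the other hand G contains the 3-clique {2, 3, 5}. A clique must lie in a single bag of any decomposition, so no decomposition can have width below 2. Hence tw(G) = 2 exactly.

Treewidth 2.
One such decomposition:
Bags: B1 = {3, 4, 5}  B2 = {2, 3, 5}  B3 = {1, 3, 4}
Tree: B1–B2, B1–B3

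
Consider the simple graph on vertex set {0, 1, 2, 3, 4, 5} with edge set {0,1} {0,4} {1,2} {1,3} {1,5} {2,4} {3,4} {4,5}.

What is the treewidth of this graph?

A width-2 tree decomposition is:
Bags: B1 = {0, 1, 4}  B2 = {1, 3, 4}  B3 = {1, 4, 5}  B4 = {1, 2, 4}
Tree: B1–B2, B2–B3, B3–B4
Every bag has size at most 3, so the width is 3 − 1 = 2 and tw(G) ≤ 2. The edges 4–0–1–3–4 form a cycle, so G is not a tree and its treewidth is at least 2. Hence tw(G) = 2 exactly.

2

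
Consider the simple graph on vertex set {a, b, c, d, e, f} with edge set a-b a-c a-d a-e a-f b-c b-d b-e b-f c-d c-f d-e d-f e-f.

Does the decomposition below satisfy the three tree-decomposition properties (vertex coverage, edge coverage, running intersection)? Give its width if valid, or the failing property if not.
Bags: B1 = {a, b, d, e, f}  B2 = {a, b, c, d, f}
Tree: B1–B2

Every vertex of G appears in some bag (union = {a, b, c, d, e, f}); every edge is covered by a bag; and for each vertex v the set of bags containing v is connected in the bag tree. The decomposition is therefore valid. The largest bag has 5 vertices, so the width is 4.

Yes; width 4.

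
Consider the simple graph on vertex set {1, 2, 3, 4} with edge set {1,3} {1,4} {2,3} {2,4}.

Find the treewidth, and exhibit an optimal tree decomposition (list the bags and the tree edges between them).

The largest bag has 3 vertices, giving width 2; this decomposition certifies tw(G) ≤ 2. Since 3–2–4–1–3 is a cycle in G, G is not acyclic. Forests are exactly the graphs of treewidth ≤ 1, so tw(G) ≥ 2. Combining the bounds, tw(G) = 2.

Treewidth 2.
Bags: B1 = {2, 3, 4}  B2 = {1, 3, 4}
Tree: B1–B2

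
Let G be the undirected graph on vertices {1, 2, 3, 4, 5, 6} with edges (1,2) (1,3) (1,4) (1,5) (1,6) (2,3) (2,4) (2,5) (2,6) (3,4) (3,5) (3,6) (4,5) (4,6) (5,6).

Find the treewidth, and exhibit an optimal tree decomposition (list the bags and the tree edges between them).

With just one bag of size 6, the width is 6 − 1 = 5, so tw(G) ≤ 5. Conversely, {1, 2, 3, 4, 5, 6} is a clique of size 6, and the vertices of any clique must share a bag in every tree decomposition; so some bag has ≥ 6 vertices and tw(G) ≥ 5. Combining the bounds, tw(G) = 5.

Treewidth 5.
Bags: B1 = {1, 2, 3, 4, 5, 6}
Tree: (single bag)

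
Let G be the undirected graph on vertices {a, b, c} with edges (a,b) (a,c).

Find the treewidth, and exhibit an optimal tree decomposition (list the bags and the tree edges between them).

Treewidth 1.
Bags: B1 = {a, c}  B2 = {a, b}
Tree: B1–B2

The largest bag has 2 vertices, giving width 1; this decomposition certifies tw(G) ≤ 1. G has an edge, so its treewidth is at least 1. Hence tw(G) = 1 exactly.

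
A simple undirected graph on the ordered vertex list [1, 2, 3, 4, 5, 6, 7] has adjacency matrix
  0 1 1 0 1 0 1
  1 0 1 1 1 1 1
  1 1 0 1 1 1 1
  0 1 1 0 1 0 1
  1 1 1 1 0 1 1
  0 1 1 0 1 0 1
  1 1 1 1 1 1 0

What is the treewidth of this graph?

4

A width-4 tree decomposition is:
Bags: B1 = {2, 3, 4, 5, 7}  B2 = {1, 2, 3, 5, 7}  B3 = {2, 3, 5, 6, 7}
Tree: B1–B2, B2–B3
The largest bag has 5 vertices, giving width 4; this decomposition certifies tw(G) ≤ 4. On the other hand G contains the 5-clique {1, 2, 3, 5, 7}. A clique must lie in a single bag of any decomposition, so no decomposition can have width below 4. The upper and lower bounds meet at 4, so that is the treewidth.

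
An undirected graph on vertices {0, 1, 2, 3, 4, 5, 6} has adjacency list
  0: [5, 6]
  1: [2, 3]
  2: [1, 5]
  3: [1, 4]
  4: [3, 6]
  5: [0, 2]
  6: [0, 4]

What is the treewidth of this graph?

A width-2 tree decomposition is:
Bags: B1 = {1, 2, 5}  B2 = {0, 1, 5}  B3 = {0, 1, 6}  B4 = {1, 4, 6}  B5 = {1, 3, 4}
Tree: B1–B2, B2–B3, B3–B4, B4–B5
Every bag has size at most 3, so the width is 3 − 1 = 2 and tw(G) ≤ 2. The edges 1–2–5–0–6–4–3–1 form a cycle, so G is not a tree and its treewidth is at least 2. Therefore the treewidth is 2.

2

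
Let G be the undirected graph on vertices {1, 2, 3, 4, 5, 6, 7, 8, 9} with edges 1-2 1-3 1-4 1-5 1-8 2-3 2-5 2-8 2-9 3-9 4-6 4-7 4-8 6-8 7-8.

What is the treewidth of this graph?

A width-2 tree decomposition is:
Bags: B1 = {1, 2, 8}  B2 = {1, 4, 8}  B3 = {1, 2, 5}  B4 = {4, 6, 8}  B5 = {1, 2, 3}  B6 = {2, 3, 9}  B7 = {4, 7, 8}
Tree: B1–B2, B1–B3, B2–B4, B1–B5, B5–B6, B4–B7
Each bag holds 3 vertices, so the decomposition has width 2, which upper-bounds the treewidth. For the lower bound, the 3 vertices {1, 2, 8} are pairwise adjacent, and any tree decomposition puts a clique entirely inside one bag — forcing width ≥ 2. The upper and lower bounds meet at 2, so that is the treewidth.

2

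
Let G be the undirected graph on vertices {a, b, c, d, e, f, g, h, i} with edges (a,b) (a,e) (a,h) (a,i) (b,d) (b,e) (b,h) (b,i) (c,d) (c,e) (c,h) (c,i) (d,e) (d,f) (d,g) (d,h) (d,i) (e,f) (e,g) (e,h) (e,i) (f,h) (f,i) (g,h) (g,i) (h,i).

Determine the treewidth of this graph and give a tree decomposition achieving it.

Treewidth 4.
Bags: B1 = {c, d, e, h, i}  B2 = {d, e, g, h, i}  B3 = {d, e, f, h, i}  B4 = {b, d, e, h, i}  B5 = {a, b, e, h, i}
Tree: B1–B2, B1–B3, B2–B4, B4–B5

Each bag holds 5 vertices, so the decomposition has width 4, which upper-bounds the treewidth. Conversely, {d, e, g, h, i} is a clique of size 5, and the vertices of any clique must share a bag in every tree decomposition; so some bag has ≥ 5 vertices and tw(G) ≥ 4. Combining the bounds, tw(G) = 4.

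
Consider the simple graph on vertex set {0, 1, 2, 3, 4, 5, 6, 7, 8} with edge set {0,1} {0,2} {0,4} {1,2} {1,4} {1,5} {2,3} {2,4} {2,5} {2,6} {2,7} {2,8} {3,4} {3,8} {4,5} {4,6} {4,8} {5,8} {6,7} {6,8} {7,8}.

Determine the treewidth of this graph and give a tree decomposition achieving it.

Treewidth 3.
One optimal decomposition is:
Bags: B1 = {2, 4, 6, 8}  B2 = {2, 4, 5, 8}  B3 = {2, 6, 7, 8}  B4 = {1, 2, 4, 5}  B5 = {2, 3, 4, 8}  B6 = {0, 1, 2, 4}
Tree: B1–B2, B1–B3, B2–B4, B1–B5, B4–B6

Each bag holds 4 vertices, so the decomposition has width 3, which upper-bounds the treewidth. Conversely, {0, 1, 2, 4} is a clique of size 4, and the vertices of any clique must share a bag in every tree decomposition; so some bag has ≥ 4 vertices and tw(G) ≥ 3. Combining the bounds, tw(G) = 3.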